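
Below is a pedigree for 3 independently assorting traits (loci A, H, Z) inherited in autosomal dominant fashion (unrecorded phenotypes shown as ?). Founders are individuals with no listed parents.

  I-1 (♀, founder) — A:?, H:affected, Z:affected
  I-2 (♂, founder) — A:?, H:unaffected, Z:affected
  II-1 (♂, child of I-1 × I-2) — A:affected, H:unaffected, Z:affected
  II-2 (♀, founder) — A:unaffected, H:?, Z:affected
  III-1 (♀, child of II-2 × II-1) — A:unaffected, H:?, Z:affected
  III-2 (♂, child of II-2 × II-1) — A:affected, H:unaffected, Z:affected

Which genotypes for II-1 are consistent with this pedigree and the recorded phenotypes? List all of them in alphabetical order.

A/I-1 ? ·: aa|Aa|AA
A/I-2 ? ·: aa|Aa|AA
A/II-1 aff I-1×I-2: Aa
A/II-2 un ·: aa
A/III-1 un II-2×II-1: aa
A/III-2 aff II-2×II-1: Aa
⇒ A over [I-1,I-2,II-1,II-2,III-1,III-2]: 7 consistent
H/I-1 aff ·: Hh
H/I-2 un ·: hh
H/II-1 un I-1×I-2: hh
H/II-2 ? ·: hh|Hh
H/III-1 ? II-2×II-1: hh|Hh
H/III-2 un II-2×II-1: hh
⇒ H over [I-1,I-2,II-1,II-2,III-1,III-2]: 3 consistent
Z/I-1 aff ·: Zz|ZZ
Z/I-2 aff ·: Zz|ZZ
Z/II-1 aff I-1×I-2: Zz|ZZ
Z/II-2 aff ·: Zz|ZZ
Z/III-1 aff II-2×II-1: Zz|ZZ
Z/III-2 aff II-2×II-1: Zz|ZZ
⇒ Z over [I-1,I-2,II-1,II-2,III-1,III-2]: 44 consistent

II-1 ∈ {Aa hh ZZ, Aa hh Zz}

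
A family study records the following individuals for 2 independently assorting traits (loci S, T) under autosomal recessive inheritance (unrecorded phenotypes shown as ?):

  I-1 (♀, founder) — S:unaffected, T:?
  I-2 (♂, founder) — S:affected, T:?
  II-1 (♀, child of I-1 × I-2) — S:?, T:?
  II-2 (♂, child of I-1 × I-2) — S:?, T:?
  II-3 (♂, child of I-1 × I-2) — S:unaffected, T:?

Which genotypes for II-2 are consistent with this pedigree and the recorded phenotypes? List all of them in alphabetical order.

S/I-1 un ·: SS|Ss
S/I-2 aff ·: ss
S/II-1 ? I-1×I-2: Ss|ss
S/II-2 ? I-1×I-2: Ss|ss
S/II-3 un I-1×I-2: Ss
⇒ S over [I-1,I-2,II-1,II-2,II-3]: 5 consistent
T/I-1 ? ·: TT|Tt|tt
T/I-2 ? ·: TT|Tt|tt
T/II-1 ? I-1×I-2: TT|Tt|tt
T/II-2 ? I-1×I-2: TT|Tt|tt
T/II-3 ? I-1×I-2: TT|Tt|tt
⇒ T over [I-1,I-2,II-1,II-2,II-3]: 63 consistent

II-2 ∈ {Ss TT, Ss Tt, Ss tt, ss TT, ss Tt, ss tt}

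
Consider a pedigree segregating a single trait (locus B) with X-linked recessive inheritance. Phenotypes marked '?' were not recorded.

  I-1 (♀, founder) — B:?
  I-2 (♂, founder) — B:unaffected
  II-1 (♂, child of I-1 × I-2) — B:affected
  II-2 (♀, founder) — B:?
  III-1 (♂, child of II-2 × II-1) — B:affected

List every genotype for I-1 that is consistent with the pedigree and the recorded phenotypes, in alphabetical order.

I-1 ∈ {X^BX^b, X^bX^b}

B/I-1 ? ·: X^BX^b|X^bX^b
B/I-2 un ·: X^BY
B/II-1 aff I-1×I-2: X^bY
B/II-2 ? ·: X^BX^b|X^bX^b
B/III-1 aff II-2×II-1: X^bY
⇒ B over [I-1,I-2,II-1,II-2,III-1]: 4 consistent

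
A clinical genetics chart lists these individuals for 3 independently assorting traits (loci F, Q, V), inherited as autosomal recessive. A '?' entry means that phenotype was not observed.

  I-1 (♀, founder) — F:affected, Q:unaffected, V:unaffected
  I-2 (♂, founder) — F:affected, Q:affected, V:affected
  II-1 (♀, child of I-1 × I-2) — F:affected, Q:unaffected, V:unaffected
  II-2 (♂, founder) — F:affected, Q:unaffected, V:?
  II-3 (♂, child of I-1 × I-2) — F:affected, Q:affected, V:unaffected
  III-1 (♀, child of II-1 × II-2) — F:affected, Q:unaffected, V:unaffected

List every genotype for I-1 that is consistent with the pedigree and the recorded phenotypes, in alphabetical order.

F/I-1 aff ·: ff
F/I-2 aff ·: ff
F/II-1 aff I-1×I-2: ff
F/II-2 aff ·: ff
F/II-3 aff I-1×I-2: ff
F/III-1 aff II-1×II-2: ff
⇒ F over [I-1,I-2,II-1,II-2,II-3,III-1]: 1 consistent
Q/I-1 un ·: Qq
Q/I-2 aff ·: qq
Q/II-1 un I-1×I-2: Qq
Q/II-2 un ·: QQ|Qq
Q/II-3 aff I-1×I-2: qq
Q/III-1 un II-1×II-2: QQ|Qq
⇒ Q over [I-1,I-2,II-1,II-2,II-3,III-1]: 4 consistent
V/I-1 un ·: VV|Vv
V/I-2 aff ·: vv
V/II-1 un I-1×I-2: Vv
V/II-2 ? ·: VV|Vv|vv
V/II-3 un I-1×I-2: Vv
V/III-1 un II-1×II-2: VV|Vv
⇒ V over [I-1,I-2,II-1,II-2,II-3,III-1]: 10 consistent

I-1 ∈ {ff Qq VV, ff Qq Vv}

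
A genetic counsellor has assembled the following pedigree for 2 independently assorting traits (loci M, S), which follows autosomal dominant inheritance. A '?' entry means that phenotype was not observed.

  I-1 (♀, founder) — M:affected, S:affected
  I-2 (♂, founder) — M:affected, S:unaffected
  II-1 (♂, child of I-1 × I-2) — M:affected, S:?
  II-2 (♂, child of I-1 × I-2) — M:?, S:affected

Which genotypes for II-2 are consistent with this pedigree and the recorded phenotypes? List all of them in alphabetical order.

II-2 ∈ {MM Ss, Mm Ss, mm Ss}

M/I-1 aff ·: Mm|MM
M/I-2 aff ·: Mm|MM
M/II-1 aff I-1×I-2: Mm|MM
M/II-2 ? I-1×I-2: mm|Mm|MM
⇒ M over [I-1,I-2,II-1,II-2]: 15 consistent
S/I-1 aff ·: Ss|SS
S/I-2 un ·: ss
S/II-1 ? I-1×I-2: ss|Ss
S/II-2 aff I-1×I-2: Ss
⇒ S over [I-1,I-2,II-1,II-2]: 3 consistent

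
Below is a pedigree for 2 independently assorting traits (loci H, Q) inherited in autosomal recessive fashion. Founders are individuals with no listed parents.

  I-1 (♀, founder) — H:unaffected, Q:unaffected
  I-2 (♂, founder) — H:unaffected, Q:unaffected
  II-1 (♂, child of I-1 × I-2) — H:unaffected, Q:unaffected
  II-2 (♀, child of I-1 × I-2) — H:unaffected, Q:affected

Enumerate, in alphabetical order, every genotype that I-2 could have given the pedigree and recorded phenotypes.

I-2 ∈ {HH Qq, Hh Qq}

H/I-1 un ·: HH|Hh
H/I-2 un ·: HH|Hh
H/II-1 un I-1×I-2: HH|Hh
H/II-2 un I-1×I-2: HH|Hh
⇒ H over [I-1,I-2,II-1,II-2]: 13 consistent
Q/I-1 un ·: Qq
Q/I-2 un ·: Qq
Q/II-1 un I-1×I-2: QQ|Qq
Q/II-2 aff I-1×I-2: qq
⇒ Q over [I-1,I-2,II-1,II-2]: 2 consistent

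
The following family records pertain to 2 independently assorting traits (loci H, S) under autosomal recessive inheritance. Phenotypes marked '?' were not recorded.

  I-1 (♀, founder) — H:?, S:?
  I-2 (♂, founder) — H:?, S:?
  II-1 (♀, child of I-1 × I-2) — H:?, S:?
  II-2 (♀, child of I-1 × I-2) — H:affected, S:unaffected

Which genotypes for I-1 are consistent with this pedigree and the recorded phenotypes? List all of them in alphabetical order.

I-1 ∈ {Hh SS, Hh Ss, Hh ss, hh SS, hh Ss, hh ss}

H/I-1 ? ·: Hh|hh
H/I-2 ? ·: Hh|hh
H/II-1 ? I-1×I-2: HH|Hh|hh
H/II-2 aff I-1×I-2: hh
⇒ H over [I-1,I-2,II-1,II-2]: 8 consistent
S/I-1 ? ·: SS|Ss|ss
S/I-2 ? ·: SS|Ss|ss
S/II-1 ? I-1×I-2: SS|Ss|ss
S/II-2 un I-1×I-2: SS|Ss
⇒ S over [I-1,I-2,II-1,II-2]: 21 consistent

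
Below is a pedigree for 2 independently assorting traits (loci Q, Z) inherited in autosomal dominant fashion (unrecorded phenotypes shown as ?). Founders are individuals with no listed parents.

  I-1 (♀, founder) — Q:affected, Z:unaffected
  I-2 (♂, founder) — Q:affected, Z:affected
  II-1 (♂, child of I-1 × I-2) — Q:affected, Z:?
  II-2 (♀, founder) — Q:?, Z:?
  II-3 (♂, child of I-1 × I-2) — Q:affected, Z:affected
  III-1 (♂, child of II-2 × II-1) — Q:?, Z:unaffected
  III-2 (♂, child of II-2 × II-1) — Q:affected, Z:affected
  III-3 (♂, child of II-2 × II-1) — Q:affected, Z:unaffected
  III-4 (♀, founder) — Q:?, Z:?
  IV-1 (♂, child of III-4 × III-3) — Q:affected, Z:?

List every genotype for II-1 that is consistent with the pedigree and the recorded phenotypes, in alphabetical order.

II-1 ∈ {QQ Zz, QQ zz, Qq Zz, Qq zz}

Q/I-1 aff ·: Qq|QQ
Q/I-2 aff ·: Qq|QQ
Q/II-1 aff I-1×I-2: Qq|QQ
Q/II-2 ? ·: qq|Qq|QQ
Q/II-3 aff I-1×I-2: Qq|QQ
Q/III-1 ? II-2×II-1: qq|Qq|QQ
Q/III-2 aff II-2×II-1: Qq|QQ
Q/III-3 aff II-2×II-1: Qq|QQ
Q/III-4 ? ·: qq|Qq|QQ
Q/IV-1 aff III-4×III-3: Qq|QQ
⇒ Q over [I-1,I-2,II-1,II-2,II-3,III-1,III-2,III-3,III-4,IV-1]: 915 consistent
Z/I-1 un ·: zz
Z/I-2 aff ·: Zz|ZZ
Z/II-1 ? I-1×I-2: zz|Zz
Z/II-2 ? ·: zz|Zz
Z/II-3 aff I-1×I-2: Zz
Z/III-1 un II-2×II-1: zz
Z/III-2 aff II-2×II-1: Zz|ZZ
Z/III-3 un II-2×II-1: zz
Z/III-4 ? ·: zz|Zz|ZZ
Z/IV-1 ? III-4×III-3: zz|Zz
⇒ Z over [I-1,I-2,II-1,II-2,II-3,III-1,III-2,III-3,III-4,IV-1]: 28 consistent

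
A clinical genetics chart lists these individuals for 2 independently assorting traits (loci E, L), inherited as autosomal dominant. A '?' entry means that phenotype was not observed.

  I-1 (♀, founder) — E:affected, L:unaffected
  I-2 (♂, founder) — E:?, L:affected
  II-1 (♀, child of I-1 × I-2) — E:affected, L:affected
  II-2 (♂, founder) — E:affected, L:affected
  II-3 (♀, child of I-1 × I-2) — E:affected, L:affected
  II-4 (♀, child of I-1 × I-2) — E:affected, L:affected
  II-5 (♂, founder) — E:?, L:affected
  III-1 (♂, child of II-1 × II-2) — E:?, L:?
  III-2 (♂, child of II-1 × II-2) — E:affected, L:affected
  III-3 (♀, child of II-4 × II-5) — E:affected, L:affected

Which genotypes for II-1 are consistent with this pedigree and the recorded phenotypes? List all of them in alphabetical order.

II-1 ∈ {EE Ll, Ee Ll}

E/I-1 aff ·: Ee|EE
E/I-2 ? ·: ee|Ee|EE
E/II-1 aff I-1×I-2: Ee|EE
E/II-2 aff ·: Ee|EE
E/II-3 aff I-1×I-2: Ee|EE
E/II-4 aff I-1×I-2: Ee|EE
E/II-5 ? ·: ee|Ee|EE
E/III-1 ? II-1×II-2: ee|Ee|EE
E/III-2 aff II-1×II-2: Ee|EE
E/III-3 aff II-4×II-5: Ee|EE
⇒ E over [I-1,I-2,II-1,II-2,II-3,II-4,II-5,III-1,III-2,III-3]: 930 consistent
L/I-1 un ·: ll
L/I-2 aff ·: Ll|LL
L/II-1 aff I-1×I-2: Ll
L/II-2 aff ·: Ll|LL
L/II-3 aff I-1×I-2: Ll
L/II-4 aff I-1×I-2: Ll
L/II-5 aff ·: Ll|LL
L/III-1 ? II-1×II-2: ll|Ll|LL
L/III-2 aff II-1×II-2: Ll|LL
L/III-3 aff II-4×II-5: Ll|LL
⇒ L over [I-1,I-2,II-1,II-2,II-3,II-4,II-5,III-1,III-2,III-3]: 80 consistent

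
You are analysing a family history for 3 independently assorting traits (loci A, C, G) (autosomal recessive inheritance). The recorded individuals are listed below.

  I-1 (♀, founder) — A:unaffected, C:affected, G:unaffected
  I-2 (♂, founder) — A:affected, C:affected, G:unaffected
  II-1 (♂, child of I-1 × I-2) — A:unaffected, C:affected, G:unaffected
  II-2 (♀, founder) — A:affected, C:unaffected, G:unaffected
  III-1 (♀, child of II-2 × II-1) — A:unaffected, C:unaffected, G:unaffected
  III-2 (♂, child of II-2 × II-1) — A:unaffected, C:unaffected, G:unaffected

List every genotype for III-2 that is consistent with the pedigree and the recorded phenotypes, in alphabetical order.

III-2 ∈ {Aa Cc GG, Aa Cc Gg}

A/I-1 un ·: AA|Aa
A/I-2 aff ·: aa
A/II-1 un I-1×I-2: Aa
A/II-2 aff ·: aa
A/III-1 un II-2×II-1: Aa
A/III-2 un II-2×II-1: Aa
⇒ A over [I-1,I-2,II-1,II-2,III-1,III-2]: 2 consistent
C/I-1 aff ·: cc
C/I-2 aff ·: cc
C/II-1 aff I-1×I-2: cc
C/II-2 un ·: CC|Cc
C/III-1 un II-2×II-1: Cc
C/III-2 un II-2×II-1: Cc
⇒ C over [I-1,I-2,II-1,II-2,III-1,III-2]: 2 consistent
G/I-1 un ·: GG|Gg
G/I-2 un ·: GG|Gg
G/II-1 un I-1×I-2: GG|Gg
G/II-2 un ·: GG|Gg
G/III-1 un II-2×II-1: GG|Gg
G/III-2 un II-2×II-1: GG|Gg
⇒ G over [I-1,I-2,II-1,II-2,III-1,III-2]: 44 consistent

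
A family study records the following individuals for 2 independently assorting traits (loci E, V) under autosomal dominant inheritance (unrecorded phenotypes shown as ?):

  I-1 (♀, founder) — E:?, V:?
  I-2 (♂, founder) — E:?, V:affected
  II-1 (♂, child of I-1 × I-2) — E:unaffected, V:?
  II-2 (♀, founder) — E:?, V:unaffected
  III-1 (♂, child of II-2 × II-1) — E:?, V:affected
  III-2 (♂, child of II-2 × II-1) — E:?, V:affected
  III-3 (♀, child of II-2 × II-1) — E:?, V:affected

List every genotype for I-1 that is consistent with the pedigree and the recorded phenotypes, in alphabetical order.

I-1 ∈ {Ee VV, Ee Vv, Ee vv, ee VV, ee Vv, ee vv}

E/I-1 ? ·: ee|Ee
E/I-2 ? ·: ee|Ee
E/II-1 un I-1×I-2: ee
E/II-2 ? ·: ee|Ee|EE
E/III-1 ? II-2×II-1: ee|Ee
E/III-2 ? II-2×II-1: ee|Ee
E/III-3 ? II-2×II-1: ee|Ee
⇒ E over [I-1,I-2,II-1,II-2,III-1,III-2,III-3]: 40 consistent
V/I-1 ? ·: vv|Vv|VV
V/I-2 aff ·: Vv|VV
V/II-1 ? I-1×I-2: Vv|VV
V/II-2 un ·: vv
V/III-1 aff II-2×II-1: Vv
V/III-2 aff II-2×II-1: Vv
V/III-3 aff II-2×II-1: Vv
⇒ V over [I-1,I-2,II-1,II-2,III-1,III-2,III-3]: 9 consistent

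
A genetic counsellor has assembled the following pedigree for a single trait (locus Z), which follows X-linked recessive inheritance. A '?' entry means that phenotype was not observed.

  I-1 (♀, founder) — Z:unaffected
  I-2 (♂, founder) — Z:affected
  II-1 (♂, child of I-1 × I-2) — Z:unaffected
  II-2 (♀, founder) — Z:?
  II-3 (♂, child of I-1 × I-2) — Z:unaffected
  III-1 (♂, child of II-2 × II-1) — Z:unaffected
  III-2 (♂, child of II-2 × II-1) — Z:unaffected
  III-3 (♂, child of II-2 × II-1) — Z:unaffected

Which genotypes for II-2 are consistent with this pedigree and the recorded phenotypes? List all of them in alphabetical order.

II-2 ∈ {X^ZX^Z, X^ZX^z}

Z/I-1 un ·: X^ZX^Z|X^ZX^z
Z/I-2 aff ·: X^zY
Z/II-1 un I-1×I-2: X^ZY
Z/II-2 ? ·: X^ZX^Z|X^ZX^z
Z/II-3 un I-1×I-2: X^ZY
Z/III-1 un II-2×II-1: X^ZY
Z/III-2 un II-2×II-1: X^ZY
Z/III-3 un II-2×II-1: X^ZY
⇒ Z over [I-1,I-2,II-1,II-2,II-3,III-1,III-2,III-3]: 4 consistent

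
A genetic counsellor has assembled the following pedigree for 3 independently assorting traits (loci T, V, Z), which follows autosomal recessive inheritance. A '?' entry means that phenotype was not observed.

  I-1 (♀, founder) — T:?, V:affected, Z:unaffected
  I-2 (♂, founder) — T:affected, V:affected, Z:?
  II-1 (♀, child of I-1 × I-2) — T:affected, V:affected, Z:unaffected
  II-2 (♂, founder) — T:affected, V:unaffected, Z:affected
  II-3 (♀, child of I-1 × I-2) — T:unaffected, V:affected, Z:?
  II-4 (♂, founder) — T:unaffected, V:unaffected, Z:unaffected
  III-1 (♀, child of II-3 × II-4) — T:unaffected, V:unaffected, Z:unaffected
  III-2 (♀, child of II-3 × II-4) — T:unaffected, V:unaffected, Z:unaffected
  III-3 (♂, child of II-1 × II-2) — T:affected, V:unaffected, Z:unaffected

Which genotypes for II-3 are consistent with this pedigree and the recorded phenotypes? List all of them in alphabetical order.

II-3 ∈ {Tt vv ZZ, Tt vv Zz, Tt vv zz}

T/I-1 ? ·: Tt
T/I-2 aff ·: tt
T/II-1 aff I-1×I-2: tt
T/II-2 aff ·: tt
T/II-3 un I-1×I-2: Tt
T/II-4 un ·: TT|Tt
T/III-1 un II-3×II-4: TT|Tt
T/III-2 un II-3×II-4: TT|Tt
T/III-3 aff II-1×II-2: tt
⇒ T over [I-1,I-2,II-1,II-2,II-3,II-4,III-1,III-2,III-3]: 8 consistent
V/I-1 aff ·: vv
V/I-2 aff ·: vv
V/II-1 aff I-1×I-2: vv
V/II-2 un ·: VV|Vv
V/II-3 aff I-1×I-2: vv
V/II-4 un ·: VV|Vv
V/III-1 un II-3×II-4: Vv
V/III-2 un II-3×II-4: Vv
V/III-3 un II-1×II-2: Vv
⇒ V over [I-1,I-2,II-1,II-2,II-3,II-4,III-1,III-2,III-3]: 4 consistent
Z/I-1 un ·: ZZ|Zz
Z/I-2 ? ·: ZZ|Zz|zz
Z/II-1 un I-1×I-2: ZZ|Zz
Z/II-2 aff ·: zz
Z/II-3 ? I-1×I-2: ZZ|Zz|zz
Z/II-4 un ·: ZZ|Zz
Z/III-1 un II-3×II-4: ZZ|Zz
Z/III-2 un II-3×II-4: ZZ|Zz
Z/III-3 un II-1×II-2: Zz
⇒ Z over [I-1,I-2,II-1,II-2,II-3,II-4,III-1,III-2,III-3]: 105 consistent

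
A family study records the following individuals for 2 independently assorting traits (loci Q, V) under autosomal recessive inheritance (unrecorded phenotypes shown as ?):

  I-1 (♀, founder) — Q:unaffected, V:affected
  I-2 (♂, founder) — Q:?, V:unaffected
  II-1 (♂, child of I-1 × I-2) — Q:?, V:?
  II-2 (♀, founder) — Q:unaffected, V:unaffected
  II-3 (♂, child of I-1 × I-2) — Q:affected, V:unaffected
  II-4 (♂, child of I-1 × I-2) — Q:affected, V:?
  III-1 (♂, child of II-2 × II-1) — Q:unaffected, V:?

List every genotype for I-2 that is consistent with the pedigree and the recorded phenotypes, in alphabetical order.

Q/I-1 un ·: Qq
Q/I-2 ? ·: Qq|qq
Q/II-1 ? I-1×I-2: QQ|Qq|qq
Q/II-2 un ·: QQ|Qq
Q/II-3 aff I-1×I-2: qq
Q/II-4 aff I-1×I-2: qq
Q/III-1 un II-2×II-1: QQ|Qq
⇒ Q over [I-1,I-2,II-1,II-2,II-3,II-4,III-1]: 15 consistent
V/I-1 aff ·: vv
V/I-2 un ·: VV|Vv
V/II-1 ? I-1×I-2: Vv|vv
V/II-2 un ·: VV|Vv
V/II-3 un I-1×I-2: Vv
V/II-4 ? I-1×I-2: Vv|vv
V/III-1 ? II-2×II-1: VV|Vv|vv
⇒ V over [I-1,I-2,II-1,II-2,II-3,II-4,III-1]: 21 consistent

I-2 ∈ {Qq VV, Qq Vv, qq VV, qq Vv}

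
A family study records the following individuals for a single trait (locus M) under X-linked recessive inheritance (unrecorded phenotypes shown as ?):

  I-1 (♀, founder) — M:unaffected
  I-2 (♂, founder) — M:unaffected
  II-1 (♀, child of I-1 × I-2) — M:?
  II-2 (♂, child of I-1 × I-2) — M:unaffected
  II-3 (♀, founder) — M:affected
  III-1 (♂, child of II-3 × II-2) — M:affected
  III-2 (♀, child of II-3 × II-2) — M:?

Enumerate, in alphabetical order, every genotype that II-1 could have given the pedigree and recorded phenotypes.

II-1 ∈ {X^MX^M, X^MX^m}

M/I-1 un ·: X^MX^M|X^MX^m
M/I-2 un ·: X^MY
M/II-1 ? I-1×I-2: X^MX^M|X^MX^m
M/II-2 un I-1×I-2: X^MY
M/II-3 aff ·: X^mX^m
M/III-1 aff II-3×II-2: X^mY
M/III-2 ? II-3×II-2: X^MX^m
⇒ M over [I-1,I-2,II-1,II-2,II-3,III-1,III-2]: 3 consistent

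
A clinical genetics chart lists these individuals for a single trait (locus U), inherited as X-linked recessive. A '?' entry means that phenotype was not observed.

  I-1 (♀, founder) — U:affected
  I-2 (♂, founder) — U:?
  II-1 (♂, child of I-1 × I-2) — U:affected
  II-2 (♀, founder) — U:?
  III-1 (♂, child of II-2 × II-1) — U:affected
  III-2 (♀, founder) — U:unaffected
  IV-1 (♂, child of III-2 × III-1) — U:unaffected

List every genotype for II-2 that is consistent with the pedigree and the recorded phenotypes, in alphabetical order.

U/I-1 aff ·: X^uX^u
U/I-2 ? ·: X^UY|X^uY
U/II-1 aff I-1×I-2: X^uY
U/II-2 ? ·: X^UX^u|X^uX^u
U/III-1 aff II-2×II-1: X^uY
U/III-2 un ·: X^UX^U|X^UX^u
U/IV-1 un III-2×III-1: X^UY
⇒ U over [I-1,I-2,II-1,II-2,III-1,III-2,IV-1]: 8 consistent

II-2 ∈ {X^UX^u, X^uX^u}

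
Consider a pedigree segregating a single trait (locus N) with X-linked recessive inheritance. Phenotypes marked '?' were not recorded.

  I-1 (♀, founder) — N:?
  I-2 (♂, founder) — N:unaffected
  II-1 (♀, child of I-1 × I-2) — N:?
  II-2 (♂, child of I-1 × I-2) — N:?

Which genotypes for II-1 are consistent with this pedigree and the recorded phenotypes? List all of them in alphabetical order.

N/I-1 ? ·: X^NX^N|X^NX^n|X^nX^n
N/I-2 un ·: X^NY
N/II-1 ? I-1×I-2: X^NX^N|X^NX^n
N/II-2 ? I-1×I-2: X^NY|X^nY
⇒ N over [I-1,I-2,II-1,II-2]: 6 consistent

II-1 ∈ {X^NX^N, X^NX^n}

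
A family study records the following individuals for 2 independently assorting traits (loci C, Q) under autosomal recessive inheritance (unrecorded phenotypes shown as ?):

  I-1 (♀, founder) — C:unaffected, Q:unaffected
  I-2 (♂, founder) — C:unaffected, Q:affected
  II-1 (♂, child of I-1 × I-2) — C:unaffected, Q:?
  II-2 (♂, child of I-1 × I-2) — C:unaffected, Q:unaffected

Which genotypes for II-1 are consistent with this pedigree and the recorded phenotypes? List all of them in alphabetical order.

C/I-1 un ·: CC|Cc
C/I-2 un ·: CC|Cc
C/II-1 un I-1×I-2: CC|Cc
C/II-2 un I-1×I-2: CC|Cc
⇒ C over [I-1,I-2,II-1,II-2]: 13 consistent
Q/I-1 un ·: QQ|Qq
Q/I-2 aff ·: qq
Q/II-1 ? I-1×I-2: Qq|qq
Q/II-2 un I-1×I-2: Qq
⇒ Q over [I-1,I-2,II-1,II-2]: 3 consistent

II-1 ∈ {CC Qq, CC qq, Cc Qq, Cc qq}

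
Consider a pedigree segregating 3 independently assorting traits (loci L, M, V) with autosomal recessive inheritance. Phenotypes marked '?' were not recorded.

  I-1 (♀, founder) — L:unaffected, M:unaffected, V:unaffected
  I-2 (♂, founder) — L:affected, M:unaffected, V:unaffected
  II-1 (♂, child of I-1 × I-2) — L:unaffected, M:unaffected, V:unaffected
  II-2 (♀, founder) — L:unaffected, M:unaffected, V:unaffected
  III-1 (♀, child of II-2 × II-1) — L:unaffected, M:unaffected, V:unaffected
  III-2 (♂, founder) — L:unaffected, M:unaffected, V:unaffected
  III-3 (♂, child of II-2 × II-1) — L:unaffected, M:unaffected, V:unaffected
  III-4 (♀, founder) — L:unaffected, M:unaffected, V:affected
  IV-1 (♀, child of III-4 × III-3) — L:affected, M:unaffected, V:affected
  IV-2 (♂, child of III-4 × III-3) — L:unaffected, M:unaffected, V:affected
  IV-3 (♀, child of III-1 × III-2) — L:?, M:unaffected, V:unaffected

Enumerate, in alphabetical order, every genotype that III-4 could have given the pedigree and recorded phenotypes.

III-4 ∈ {Ll MM vv, Ll Mm vv}

L/I-1 un ·: LL|Ll
L/I-2 aff ·: ll
L/II-1 un I-1×I-2: Ll
L/II-2 un ·: LL|Ll
L/III-1 un II-2×II-1: LL|Ll
L/III-2 un ·: LL|Ll
L/III-3 un II-2×II-1: Ll
L/III-4 un ·: Ll
L/IV-1 aff III-4×III-3: ll
L/IV-2 un III-4×III-3: LL|Ll
L/IV-3 ? III-1×III-2: LL|Ll|ll
⇒ L over [I-1,I-2,II-1,II-2,III-1,III-2,III-3,III-4,IV-1,IV-2,IV-3]: 64 consistent
M/I-1 un ·: MM|Mm
M/I-2 un ·: MM|Mm
M/II-1 un I-1×I-2: MM|Mm
M/II-2 un ·: MM|Mm
M/III-1 un II-2×II-1: MM|Mm
M/III-2 un ·: MM|Mm
M/III-3 un II-2×II-1: MM|Mm
M/III-4 un ·: MM|Mm
M/IV-1 un III-4×III-3: MM|Mm
M/IV-2 un III-4×III-3: MM|Mm
M/IV-3 un III-1×III-2: MM|Mm
⇒ M over [I-1,I-2,II-1,II-2,III-1,III-2,III-3,III-4,IV-1,IV-2,IV-3]: 970 consistent
V/I-1 un ·: VV|Vv
V/I-2 un ·: VV|Vv
V/II-1 un I-1×I-2: VV|Vv
V/II-2 un ·: VV|Vv
V/III-1 un II-2×II-1: VV|Vv
V/III-2 un ·: VV|Vv
V/III-3 un II-2×II-1: Vv
V/III-4 aff ·: vv
V/IV-1 aff III-4×III-3: vv
V/IV-2 aff III-4×III-3: vv
V/IV-3 un III-1×III-2: VV|Vv
⇒ V over [I-1,I-2,II-1,II-2,III-1,III-2,III-3,III-4,IV-1,IV-2,IV-3]: 70 consistent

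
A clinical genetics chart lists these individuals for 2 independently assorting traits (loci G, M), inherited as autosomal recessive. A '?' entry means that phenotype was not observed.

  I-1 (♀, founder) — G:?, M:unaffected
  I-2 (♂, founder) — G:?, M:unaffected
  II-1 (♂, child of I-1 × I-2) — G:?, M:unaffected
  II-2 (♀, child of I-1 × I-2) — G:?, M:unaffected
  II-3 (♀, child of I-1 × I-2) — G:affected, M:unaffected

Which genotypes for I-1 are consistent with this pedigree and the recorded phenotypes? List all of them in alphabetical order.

G/I-1 ? ·: Gg|gg
G/I-2 ? ·: Gg|gg
G/II-1 ? I-1×I-2: GG|Gg|gg
G/II-2 ? I-1×I-2: GG|Gg|gg
G/II-3 aff I-1×I-2: gg
⇒ G over [I-1,I-2,II-1,II-2,II-3]: 18 consistent
M/I-1 un ·: MM|Mm
M/I-2 un ·: MM|Mm
M/II-1 un I-1×I-2: MM|Mm
M/II-2 un I-1×I-2: MM|Mm
M/II-3 un I-1×I-2: MM|Mm
⇒ M over [I-1,I-2,II-1,II-2,II-3]: 25 consistent

I-1 ∈ {Gg MM, Gg Mm, gg MM, gg Mm}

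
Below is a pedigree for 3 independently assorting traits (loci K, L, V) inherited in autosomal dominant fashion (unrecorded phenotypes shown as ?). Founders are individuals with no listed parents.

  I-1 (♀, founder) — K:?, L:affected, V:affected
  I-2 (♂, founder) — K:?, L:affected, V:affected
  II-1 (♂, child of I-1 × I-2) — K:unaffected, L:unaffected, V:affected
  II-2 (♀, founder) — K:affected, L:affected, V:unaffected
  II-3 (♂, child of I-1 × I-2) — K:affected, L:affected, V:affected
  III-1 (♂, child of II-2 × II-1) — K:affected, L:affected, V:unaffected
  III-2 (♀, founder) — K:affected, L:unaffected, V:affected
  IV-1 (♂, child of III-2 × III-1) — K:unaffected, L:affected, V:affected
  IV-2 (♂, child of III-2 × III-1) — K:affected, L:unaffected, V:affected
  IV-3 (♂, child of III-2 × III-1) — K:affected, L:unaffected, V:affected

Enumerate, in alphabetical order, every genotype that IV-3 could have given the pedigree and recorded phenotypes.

IV-3 ∈ {KK ll Vv, Kk ll Vv}

K/I-1 ? ·: kk|Kk
K/I-2 ? ·: kk|Kk
K/II-1 un I-1×I-2: kk
K/II-2 aff ·: Kk|KK
K/II-3 aff I-1×I-2: Kk|KK
K/III-1 aff II-2×II-1: Kk
K/III-2 aff ·: Kk
K/IV-1 un III-2×III-1: kk
K/IV-2 aff III-2×III-1: Kk|KK
K/IV-3 aff III-2×III-1: Kk|KK
⇒ K over [I-1,I-2,II-1,II-2,II-3,III-1,III-2,IV-1,IV-2,IV-3]: 32 consistent
L/I-1 aff ·: Ll
L/I-2 aff ·: Ll
L/II-1 un I-1×I-2: ll
L/II-2 aff ·: Ll|LL
L/II-3 aff I-1×I-2: Ll|LL
L/III-1 aff II-2×II-1: Ll
L/III-2 un ·: ll
L/IV-1 aff III-2×III-1: Ll
L/IV-2 un III-2×III-1: ll
L/IV-3 un III-2×III-1: ll
⇒ L over [I-1,I-2,II-1,II-2,II-3,III-1,III-2,IV-1,IV-2,IV-3]: 4 consistent
V/I-1 aff ·: Vv|VV
V/I-2 aff ·: Vv|VV
V/II-1 aff I-1×I-2: Vv
V/II-2 un ·: vv
V/II-3 aff I-1×I-2: Vv|VV
V/III-1 un II-2×II-1: vv
V/III-2 aff ·: Vv|VV
V/IV-1 aff III-2×III-1: Vv
V/IV-2 aff III-2×III-1: Vv
V/IV-3 aff III-2×III-1: Vv
⇒ V over [I-1,I-2,II-1,II-2,II-3,III-1,III-2,IV-1,IV-2,IV-3]: 12 consistent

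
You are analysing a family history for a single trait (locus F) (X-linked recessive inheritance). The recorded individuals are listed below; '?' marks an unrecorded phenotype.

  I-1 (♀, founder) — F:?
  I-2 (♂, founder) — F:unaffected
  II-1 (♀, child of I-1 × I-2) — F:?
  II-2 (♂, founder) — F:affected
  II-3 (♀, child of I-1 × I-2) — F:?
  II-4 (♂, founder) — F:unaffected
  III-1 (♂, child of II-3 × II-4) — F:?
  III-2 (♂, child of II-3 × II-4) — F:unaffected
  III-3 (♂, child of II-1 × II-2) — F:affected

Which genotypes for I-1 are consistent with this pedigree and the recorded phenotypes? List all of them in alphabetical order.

I-1 ∈ {X^FX^f, X^fX^f}

F/I-1 ? ·: X^FX^f|X^fX^f
F/I-2 un ·: X^FY
F/II-1 ? I-1×I-2: X^FX^f
F/II-2 aff ·: X^fY
F/II-3 ? I-1×I-2: X^FX^F|X^FX^f
F/II-4 un ·: X^FY
F/III-1 ? II-3×II-4: X^FY|X^fY
F/III-2 un II-3×II-4: X^FY
F/III-3 aff II-1×II-2: X^fY
⇒ F over [I-1,I-2,II-1,II-2,II-3,II-4,III-1,III-2,III-3]: 5 consistent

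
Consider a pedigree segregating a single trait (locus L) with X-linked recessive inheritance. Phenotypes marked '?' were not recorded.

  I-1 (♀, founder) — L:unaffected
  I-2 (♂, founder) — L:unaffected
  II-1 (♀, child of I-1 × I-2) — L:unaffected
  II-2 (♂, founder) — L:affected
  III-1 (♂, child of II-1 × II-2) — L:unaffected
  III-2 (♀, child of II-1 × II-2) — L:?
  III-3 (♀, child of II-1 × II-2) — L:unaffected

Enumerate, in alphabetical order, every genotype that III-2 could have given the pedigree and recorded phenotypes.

L/I-1 un ·: X^LX^L|X^LX^l
L/I-2 un ·: X^LY
L/II-1 un I-1×I-2: X^LX^L|X^LX^l
L/II-2 aff ·: X^lY
L/III-1 un II-1×II-2: X^LY
L/III-2 ? II-1×II-2: X^LX^l|X^lX^l
L/III-3 un II-1×II-2: X^LX^l
⇒ L over [I-1,I-2,II-1,II-2,III-1,III-2,III-3]: 4 consistent

III-2 ∈ {X^LX^l, X^lX^l}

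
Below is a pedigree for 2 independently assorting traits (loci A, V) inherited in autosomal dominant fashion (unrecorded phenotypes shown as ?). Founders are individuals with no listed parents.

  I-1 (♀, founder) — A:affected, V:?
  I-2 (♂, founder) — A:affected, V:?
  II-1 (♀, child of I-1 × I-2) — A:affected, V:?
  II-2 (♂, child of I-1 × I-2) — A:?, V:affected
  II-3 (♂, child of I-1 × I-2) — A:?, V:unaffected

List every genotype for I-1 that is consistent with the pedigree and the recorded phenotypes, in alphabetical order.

I-1 ∈ {AA Vv, AA vv, Aa Vv, Aa vv}

A/I-1 aff ·: Aa|AA
A/I-2 aff ·: Aa|AA
A/II-1 aff I-1×I-2: Aa|AA
A/II-2 ? I-1×I-2: aa|Aa|AA
A/II-3 ? I-1×I-2: aa|Aa|AA
⇒ A over [I-1,I-2,II-1,II-2,II-3]: 35 consistent
V/I-1 ? ·: vv|Vv
V/I-2 ? ·: vv|Vv
V/II-1 ? I-1×I-2: vv|Vv|VV
V/II-2 aff I-1×I-2: Vv|VV
V/II-3 un I-1×I-2: vv
⇒ V over [I-1,I-2,II-1,II-2,II-3]: 10 consistent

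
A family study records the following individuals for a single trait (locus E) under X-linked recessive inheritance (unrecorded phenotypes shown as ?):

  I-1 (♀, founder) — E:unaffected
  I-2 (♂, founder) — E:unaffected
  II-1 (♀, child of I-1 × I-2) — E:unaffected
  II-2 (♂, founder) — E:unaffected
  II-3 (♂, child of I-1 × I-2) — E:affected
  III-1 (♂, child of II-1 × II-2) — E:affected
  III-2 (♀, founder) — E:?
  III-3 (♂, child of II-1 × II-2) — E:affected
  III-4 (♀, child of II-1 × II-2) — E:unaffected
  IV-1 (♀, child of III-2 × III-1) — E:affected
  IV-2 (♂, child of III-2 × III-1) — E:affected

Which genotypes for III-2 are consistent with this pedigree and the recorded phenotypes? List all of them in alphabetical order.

III-2 ∈ {X^EX^e, X^eX^e}

E/I-1 un ·: X^EX^e
E/I-2 un ·: X^EY
E/II-1 un I-1×I-2: X^EX^e
E/II-2 un ·: X^EY
E/II-3 aff I-1×I-2: X^eY
E/III-1 aff II-1×II-2: X^eY
E/III-2 ? ·: X^EX^e|X^eX^e
E/III-3 aff II-1×II-2: X^eY
E/III-4 un II-1×II-2: X^EX^E|X^EX^e
E/IV-1 aff III-2×III-1: X^eX^e
E/IV-2 aff III-2×III-1: X^eY
⇒ E over [I-1,I-2,II-1,II-2,II-3,III-1,III-2,III-3,III-4,IV-1,IV-2]: 4 consistent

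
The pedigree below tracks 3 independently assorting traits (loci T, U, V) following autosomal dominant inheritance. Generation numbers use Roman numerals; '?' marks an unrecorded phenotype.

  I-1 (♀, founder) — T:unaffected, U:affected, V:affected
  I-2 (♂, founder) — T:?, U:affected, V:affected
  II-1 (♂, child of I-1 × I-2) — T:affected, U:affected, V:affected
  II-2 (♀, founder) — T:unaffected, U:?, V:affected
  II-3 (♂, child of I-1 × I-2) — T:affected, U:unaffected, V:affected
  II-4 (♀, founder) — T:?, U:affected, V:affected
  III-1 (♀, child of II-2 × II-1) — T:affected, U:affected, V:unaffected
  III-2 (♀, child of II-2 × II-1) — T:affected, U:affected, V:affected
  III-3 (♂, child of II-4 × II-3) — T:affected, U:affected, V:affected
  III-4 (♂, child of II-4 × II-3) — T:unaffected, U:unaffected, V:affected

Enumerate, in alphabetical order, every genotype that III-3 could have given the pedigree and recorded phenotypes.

T/I-1 un ·: tt
T/I-2 ? ·: Tt|TT
T/II-1 aff I-1×I-2: Tt
T/II-2 un ·: tt
T/II-3 aff I-1×I-2: Tt
T/II-4 ? ·: tt|Tt
T/III-1 aff II-2×II-1: Tt
T/III-2 aff II-2×II-1: Tt
T/III-3 aff II-4×II-3: Tt|TT
T/III-4 un II-4×II-3: tt
⇒ T over [I-1,I-2,II-1,II-2,II-3,II-4,III-1,III-2,III-3,III-4]: 6 consistent
U/I-1 aff ·: Uu
U/I-2 aff ·: Uu
U/II-1 aff I-1×I-2: Uu|UU
U/II-2 ? ·: uu|Uu|UU
U/II-3 un I-1×I-2: uu
U/II-4 aff ·: Uu
U/III-1 aff II-2×II-1: Uu|UU
U/III-2 aff II-2×II-1: Uu|UU
U/III-3 aff II-4×II-3: Uu
U/III-4 un II-4×II-3: uu
⇒ U over [I-1,I-2,II-1,II-2,II-3,II-4,III-1,III-2,III-3,III-4]: 15 consistent
V/I-1 aff ·: Vv|VV
V/I-2 aff ·: Vv|VV
V/II-1 aff I-1×I-2: Vv
V/II-2 aff ·: Vv
V/II-3 aff I-1×I-2: Vv|VV
V/II-4 aff ·: Vv|VV
V/III-1 un II-2×II-1: vv
V/III-2 aff II-2×II-1: Vv|VV
V/III-3 aff II-4×II-3: Vv|VV
V/III-4 aff II-4×II-3: Vv|VV
⇒ V over [I-1,I-2,II-1,II-2,II-3,II-4,III-1,III-2,III-3,III-4]: 78 consistent

III-3 ∈ {TT Uu VV, TT Uu Vv, Tt Uu VV, Tt Uu Vv}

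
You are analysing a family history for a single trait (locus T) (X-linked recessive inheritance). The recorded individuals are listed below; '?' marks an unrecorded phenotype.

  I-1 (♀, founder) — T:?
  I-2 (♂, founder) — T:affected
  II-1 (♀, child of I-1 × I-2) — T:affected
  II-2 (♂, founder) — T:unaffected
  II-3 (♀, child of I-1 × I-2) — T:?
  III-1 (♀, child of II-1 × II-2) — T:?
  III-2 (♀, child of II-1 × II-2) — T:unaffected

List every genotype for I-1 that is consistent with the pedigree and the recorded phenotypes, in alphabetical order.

T/I-1 ? ·: X^TX^t|X^tX^t
T/I-2 aff ·: X^tY
T/II-1 aff I-1×I-2: X^tX^t
T/II-2 un ·: X^TY
T/II-3 ? I-1×I-2: X^TX^t|X^tX^t
T/III-1 ? II-1×II-2: X^TX^t
T/III-2 un II-1×II-2: X^TX^t
⇒ T over [I-1,I-2,II-1,II-2,II-3,III-1,III-2]: 3 consistent

I-1 ∈ {X^TX^t, X^tX^t}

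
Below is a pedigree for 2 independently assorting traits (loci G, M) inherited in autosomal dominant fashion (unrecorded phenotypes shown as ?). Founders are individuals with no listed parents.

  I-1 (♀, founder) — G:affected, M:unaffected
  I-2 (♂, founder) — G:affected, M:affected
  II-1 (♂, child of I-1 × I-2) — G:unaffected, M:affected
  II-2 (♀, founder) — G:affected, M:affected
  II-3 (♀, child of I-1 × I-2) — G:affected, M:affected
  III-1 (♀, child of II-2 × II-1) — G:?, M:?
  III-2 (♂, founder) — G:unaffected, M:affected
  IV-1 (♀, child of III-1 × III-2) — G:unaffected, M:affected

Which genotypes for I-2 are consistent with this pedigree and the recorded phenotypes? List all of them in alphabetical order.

I-2 ∈ {Gg MM, Gg Mm}

G/I-1 aff ·: Gg
G/I-2 aff ·: Gg
G/II-1 un I-1×I-2: gg
G/II-2 aff ·: Gg|GG
G/II-3 aff I-1×I-2: Gg|GG
G/III-1 ? II-2×II-1: gg|Gg
G/III-2 un ·: gg
G/IV-1 un III-1×III-2: gg
⇒ G over [I-1,I-2,II-1,II-2,II-3,III-1,III-2,IV-1]: 6 consistent
M/I-1 un ·: mm
M/I-2 aff ·: Mm|MM
M/II-1 aff I-1×I-2: Mm
M/II-2 aff ·: Mm|MM
M/II-3 aff I-1×I-2: Mm
M/III-1 ? II-2×II-1: mm|Mm|MM
M/III-2 aff ·: Mm|MM
M/IV-1 aff III-1×III-2: Mm|MM
⇒ M over [I-1,I-2,II-1,II-2,II-3,III-1,III-2,IV-1]: 32 consistent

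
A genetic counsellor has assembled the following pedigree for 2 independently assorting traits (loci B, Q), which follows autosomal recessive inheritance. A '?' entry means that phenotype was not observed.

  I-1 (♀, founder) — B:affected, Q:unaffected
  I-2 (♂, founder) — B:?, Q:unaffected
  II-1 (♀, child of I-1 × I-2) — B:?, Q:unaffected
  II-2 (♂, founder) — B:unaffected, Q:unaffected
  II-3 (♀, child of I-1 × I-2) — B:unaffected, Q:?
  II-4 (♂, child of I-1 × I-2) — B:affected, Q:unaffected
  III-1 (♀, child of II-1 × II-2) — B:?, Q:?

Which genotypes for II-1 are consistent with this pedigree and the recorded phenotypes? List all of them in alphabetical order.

B/I-1 aff ·: bb
B/I-2 ? ·: Bb
B/II-1 ? I-1×I-2: Bb|bb
B/II-2 un ·: BB|Bb
B/II-3 un I-1×I-2: Bb
B/II-4 aff I-1×I-2: bb
B/III-1 ? II-1×II-2: BB|Bb|bb
⇒ B over [I-1,I-2,II-1,II-2,II-3,II-4,III-1]: 8 consistent
Q/I-1 un ·: QQ|Qq
Q/I-2 un ·: QQ|Qq
Q/II-1 un I-1×I-2: QQ|Qq
Q/II-2 un ·: QQ|Qq
Q/II-3 ? I-1×I-2: QQ|Qq|qq
Q/II-4 un I-1×I-2: QQ|Qq
Q/III-1 ? II-1×II-2: QQ|Qq|qq
⇒ Q over [I-1,I-2,II-1,II-2,II-3,II-4,III-1]: 115 consistent

II-1 ∈ {Bb QQ, Bb Qq, bb QQ, bb Qq}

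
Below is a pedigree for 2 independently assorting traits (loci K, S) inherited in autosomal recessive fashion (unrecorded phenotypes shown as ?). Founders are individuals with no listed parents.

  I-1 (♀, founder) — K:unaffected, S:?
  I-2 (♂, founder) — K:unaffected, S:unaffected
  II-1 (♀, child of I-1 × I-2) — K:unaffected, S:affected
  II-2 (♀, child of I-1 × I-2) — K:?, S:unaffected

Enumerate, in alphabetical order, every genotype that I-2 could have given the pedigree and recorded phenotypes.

I-2 ∈ {KK Ss, Kk Ss}

K/I-1 un ·: KK|Kk
K/I-2 un ·: KK|Kk
K/II-1 un I-1×I-2: KK|Kk
K/II-2 ? I-1×I-2: KK|Kk|kk
⇒ K over [I-1,I-2,II-1,II-2]: 15 consistent
S/I-1 ? ·: Ss|ss
S/I-2 un ·: Ss
S/II-1 aff I-1×I-2: ss
S/II-2 un I-1×I-2: SS|Ss
⇒ S over [I-1,I-2,II-1,II-2]: 3 consistent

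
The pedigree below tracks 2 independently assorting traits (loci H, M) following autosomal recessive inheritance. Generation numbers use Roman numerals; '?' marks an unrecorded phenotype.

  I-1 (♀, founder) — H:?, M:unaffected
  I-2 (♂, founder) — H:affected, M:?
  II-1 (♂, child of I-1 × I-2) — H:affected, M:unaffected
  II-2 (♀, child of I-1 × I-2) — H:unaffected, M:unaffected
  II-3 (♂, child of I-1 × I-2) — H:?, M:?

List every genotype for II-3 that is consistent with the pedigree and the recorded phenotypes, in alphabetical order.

H/I-1 ? ·: Hh
H/I-2 aff ·: hh
H/II-1 aff I-1×I-2: hh
H/II-2 un I-1×I-2: Hh
H/II-3 ? I-1×I-2: Hh|hh
⇒ H over [I-1,I-2,II-1,II-2,II-3]: 2 consistent
M/I-1 un ·: MM|Mm
M/I-2 ? ·: MM|Mm|mm
M/II-1 un I-1×I-2: MM|Mm
M/II-2 un I-1×I-2: MM|Mm
M/II-3 ? I-1×I-2: MM|Mm|mm
⇒ M over [I-1,I-2,II-1,II-2,II-3]: 32 consistent

II-3 ∈ {Hh MM, Hh Mm, Hh mm, hh MM, hh Mm, hh mm}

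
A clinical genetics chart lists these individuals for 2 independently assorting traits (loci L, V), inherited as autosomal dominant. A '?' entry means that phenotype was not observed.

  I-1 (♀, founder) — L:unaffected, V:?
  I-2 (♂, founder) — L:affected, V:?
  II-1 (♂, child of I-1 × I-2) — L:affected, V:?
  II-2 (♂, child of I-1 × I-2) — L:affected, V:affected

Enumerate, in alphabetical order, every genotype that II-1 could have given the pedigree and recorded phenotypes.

L/I-1 un ·: ll
L/I-2 aff ·: Ll|LL
L/II-1 aff I-1×I-2: Ll
L/II-2 aff I-1×I-2: Ll
⇒ L over [I-1,I-2,II-1,II-2]: 2 consistent
V/I-1 ? ·: vv|Vv|VV
V/I-2 ? ·: vv|Vv|VV
V/II-1 ? I-1×I-2: vv|Vv|VV
V/II-2 aff I-1×I-2: Vv|VV
⇒ V over [I-1,I-2,II-1,II-2]: 21 consistent

II-1 ∈ {Ll VV, Ll Vv, Ll vv}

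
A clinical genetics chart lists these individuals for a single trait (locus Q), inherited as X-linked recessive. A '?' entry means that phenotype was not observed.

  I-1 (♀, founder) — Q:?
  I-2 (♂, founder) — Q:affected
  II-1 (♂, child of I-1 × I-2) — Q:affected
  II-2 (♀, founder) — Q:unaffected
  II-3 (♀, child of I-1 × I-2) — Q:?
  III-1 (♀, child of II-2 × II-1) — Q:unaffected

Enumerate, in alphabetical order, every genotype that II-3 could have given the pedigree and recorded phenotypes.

Q/I-1 ? ·: X^QX^q|X^qX^q
Q/I-2 aff ·: X^qY
Q/II-1 aff I-1×I-2: X^qY
Q/II-2 un ·: X^QX^Q|X^QX^q
Q/II-3 ? I-1×I-2: X^QX^q|X^qX^q
Q/III-1 un II-2×II-1: X^QX^q
⇒ Q over [I-1,I-2,II-1,II-2,II-3,III-1]: 6 consistent

II-3 ∈ {X^QX^q, X^qX^q}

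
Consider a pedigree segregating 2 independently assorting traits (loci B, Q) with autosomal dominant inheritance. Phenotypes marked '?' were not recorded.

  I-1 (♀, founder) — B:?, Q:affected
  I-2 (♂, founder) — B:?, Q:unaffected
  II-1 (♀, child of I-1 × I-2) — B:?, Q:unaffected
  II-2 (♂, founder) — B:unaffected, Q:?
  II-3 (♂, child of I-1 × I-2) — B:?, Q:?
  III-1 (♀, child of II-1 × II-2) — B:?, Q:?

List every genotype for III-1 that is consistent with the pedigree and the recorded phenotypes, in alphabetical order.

B/I-1 ? ·: bb|Bb|BB
B/I-2 ? ·: bb|Bb|BB
B/II-1 ? I-1×I-2: bb|Bb|BB
B/II-2 un ·: bb
B/II-3 ? I-1×I-2: bb|Bb|BB
B/III-1 ? II-1×II-2: bb|Bb
⇒ B over [I-1,I-2,II-1,II-2,II-3,III-1]: 42 consistent
Q/I-1 aff ·: Qq
Q/I-2 un ·: qq
Q/II-1 un I-1×I-2: qq
Q/II-2 ? ·: qq|Qq|QQ
Q/II-3 ? I-1×I-2: qq|Qq
Q/III-1 ? II-1×II-2: qq|Qq
⇒ Q over [I-1,I-2,II-1,II-2,II-3,III-1]: 8 consistent

III-1 ∈ {Bb Qq, Bb qq, bb Qq, bb qq}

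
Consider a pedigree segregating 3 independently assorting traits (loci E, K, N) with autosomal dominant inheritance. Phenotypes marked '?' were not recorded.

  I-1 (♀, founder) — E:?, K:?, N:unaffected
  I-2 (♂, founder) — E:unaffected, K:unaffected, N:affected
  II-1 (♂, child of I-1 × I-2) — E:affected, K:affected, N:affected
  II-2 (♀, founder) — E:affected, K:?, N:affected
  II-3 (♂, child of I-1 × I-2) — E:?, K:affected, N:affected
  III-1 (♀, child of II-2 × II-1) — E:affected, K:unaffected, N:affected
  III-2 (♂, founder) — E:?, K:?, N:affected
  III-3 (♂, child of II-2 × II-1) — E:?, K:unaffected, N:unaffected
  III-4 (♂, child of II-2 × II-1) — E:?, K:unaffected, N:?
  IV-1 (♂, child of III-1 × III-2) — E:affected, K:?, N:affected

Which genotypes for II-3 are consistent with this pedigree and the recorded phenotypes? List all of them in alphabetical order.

II-3 ∈ {Ee Kk Nn, ee Kk Nn}

E/I-1 ? ·: Ee|EE
E/I-2 un ·: ee
E/II-1 aff I-1×I-2: Ee
E/II-2 aff ·: Ee|EE
E/II-3 ? I-1×I-2: ee|Ee
E/III-1 aff II-2×II-1: Ee|EE
E/III-2 ? ·: ee|Ee|EE
E/III-3 ? II-2×II-1: ee|Ee|EE
E/III-4 ? II-2×II-1: ee|Ee|EE
E/IV-1 aff III-1×III-2: Ee|EE
⇒ E over [I-1,I-2,II-1,II-2,II-3,III-1,III-2,III-3,III-4,IV-1]: 351 consistent
K/I-1 ? ·: Kk|KK
K/I-2 un ·: kk
K/II-1 aff I-1×I-2: Kk
K/II-2 ? ·: kk|Kk
K/II-3 aff I-1×I-2: Kk
K/III-1 un II-2×II-1: kk
K/III-2 ? ·: kk|Kk|KK
K/III-3 un II-2×II-1: kk
K/III-4 un II-2×II-1: kk
K/IV-1 ? III-1×III-2: kk|Kk
⇒ K over [I-1,I-2,II-1,II-2,II-3,III-1,III-2,III-3,III-4,IV-1]: 16 consistent
N/I-1 un ·: nn
N/I-2 aff ·: Nn|NN
N/II-1 aff I-1×I-2: Nn
N/II-2 aff ·: Nn
N/II-3 aff I-1×I-2: Nn
N/III-1 aff II-2×II-1: Nn|NN
N/III-2 aff ·: Nn|NN
N/III-3 un II-2×II-1: nn
N/III-4 ? II-2×II-1: nn|Nn|NN
N/IV-1 aff III-1×III-2: Nn|NN
⇒ N over [I-1,I-2,II-1,II-2,II-3,III-1,III-2,III-3,III-4,IV-1]: 42 consistent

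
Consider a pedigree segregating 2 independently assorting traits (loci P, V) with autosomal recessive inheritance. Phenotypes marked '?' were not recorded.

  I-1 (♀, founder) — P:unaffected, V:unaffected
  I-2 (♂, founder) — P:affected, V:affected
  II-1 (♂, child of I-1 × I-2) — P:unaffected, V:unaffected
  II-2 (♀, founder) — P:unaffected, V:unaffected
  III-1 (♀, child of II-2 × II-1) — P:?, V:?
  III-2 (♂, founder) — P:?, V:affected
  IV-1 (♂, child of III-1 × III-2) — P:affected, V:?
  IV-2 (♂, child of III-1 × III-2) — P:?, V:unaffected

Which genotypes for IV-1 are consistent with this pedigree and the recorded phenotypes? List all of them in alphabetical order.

IV-1 ∈ {pp Vv, pp vv}

P/I-1 un ·: PP|Pp
P/I-2 aff ·: pp
P/II-1 un I-1×I-2: Pp
P/II-2 un ·: PP|Pp
P/III-1 ? II-2×II-1: Pp|pp
P/III-2 ? ·: Pp|pp
P/IV-1 aff III-1×III-2: pp
P/IV-2 ? III-1×III-2: PP|Pp|pp
⇒ P over [I-1,I-2,II-1,II-2,III-1,III-2,IV-1,IV-2]: 26 consistent
V/I-1 un ·: VV|Vv
V/I-2 aff ·: vv
V/II-1 un I-1×I-2: Vv
V/II-2 un ·: VV|Vv
V/III-1 ? II-2×II-1: VV|Vv
V/III-2 aff ·: vv
V/IV-1 ? III-1×III-2: Vv|vv
V/IV-2 un III-1×III-2: Vv
⇒ V over [I-1,I-2,II-1,II-2,III-1,III-2,IV-1,IV-2]: 12 consistent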